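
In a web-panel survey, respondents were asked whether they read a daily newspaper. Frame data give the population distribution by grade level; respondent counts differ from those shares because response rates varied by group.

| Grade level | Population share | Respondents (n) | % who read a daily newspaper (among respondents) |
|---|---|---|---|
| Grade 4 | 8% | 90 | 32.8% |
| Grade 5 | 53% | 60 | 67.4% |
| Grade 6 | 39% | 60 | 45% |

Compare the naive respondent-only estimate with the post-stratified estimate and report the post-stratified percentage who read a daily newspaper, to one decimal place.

Without adjustment, the pooled respondent share is:
  (90/210)×32.8 + (60/210)×67.4 + (60/210)×45 = 46.1714%
Post-stratifying to population shares instead:
  0.08×32.8 + 0.53×67.4 + 0.39×45 = 55.896%

55.9%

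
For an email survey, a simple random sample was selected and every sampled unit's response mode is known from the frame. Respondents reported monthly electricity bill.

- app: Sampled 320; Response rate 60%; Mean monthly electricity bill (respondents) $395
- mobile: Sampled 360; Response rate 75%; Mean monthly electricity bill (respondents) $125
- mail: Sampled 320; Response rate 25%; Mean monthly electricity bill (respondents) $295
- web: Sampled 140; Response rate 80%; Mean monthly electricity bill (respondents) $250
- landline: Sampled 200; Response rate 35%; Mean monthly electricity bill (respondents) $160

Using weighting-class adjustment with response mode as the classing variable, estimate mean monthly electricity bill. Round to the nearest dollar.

$248

Weighting each respondent by the inverse class response rate inflates each class back to its sampled size, so the class weight is n_sampled:
  app: 320 × 395 = 126,400
  mobile: 360 × 125 = 45,000
  mail: 320 × 295 = 94,400
  web: 140 × 250 = 35,000
  landline: 200 × 160 = 32,000
Adjusted estimate = 332,800 / 1,340 = 248.358 → $248.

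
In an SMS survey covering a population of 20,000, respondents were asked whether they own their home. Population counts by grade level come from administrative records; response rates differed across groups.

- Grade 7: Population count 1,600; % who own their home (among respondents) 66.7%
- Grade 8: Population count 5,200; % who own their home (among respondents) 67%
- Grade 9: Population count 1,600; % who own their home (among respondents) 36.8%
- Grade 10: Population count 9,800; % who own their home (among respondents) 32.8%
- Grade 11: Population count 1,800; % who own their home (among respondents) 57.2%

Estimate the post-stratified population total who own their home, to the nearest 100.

9,400

Each cell contributes its population count × the respondent rate:
  Grade 7: 1,600 × 66.7% = 1067.2
  Grade 8: 5,200 × 67% = 3484
  Grade 9: 1,600 × 36.8% = 588.8
  Grade 10: 9,800 × 32.8% = 3214.4
  Grade 11: 1,800 × 57.2% = 1029.6
Estimated total = 9384 → 9,400.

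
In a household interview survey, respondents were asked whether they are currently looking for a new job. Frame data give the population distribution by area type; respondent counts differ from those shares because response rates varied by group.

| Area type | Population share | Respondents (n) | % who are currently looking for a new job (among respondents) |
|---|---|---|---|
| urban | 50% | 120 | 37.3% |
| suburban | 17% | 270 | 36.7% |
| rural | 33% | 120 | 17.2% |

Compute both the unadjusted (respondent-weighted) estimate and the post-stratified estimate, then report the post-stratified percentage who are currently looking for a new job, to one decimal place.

30.6%

Unadjusted (pooled respondent) estimate weights by respondent counts:
  (120/510)×37.3 + (270/510)×36.7 + (120/510)×17.2 = 32.2529%
Post-stratified estimate weights by population shares:
  0.5×37.3 + 0.17×36.7 + 0.33×17.2 = 30.565%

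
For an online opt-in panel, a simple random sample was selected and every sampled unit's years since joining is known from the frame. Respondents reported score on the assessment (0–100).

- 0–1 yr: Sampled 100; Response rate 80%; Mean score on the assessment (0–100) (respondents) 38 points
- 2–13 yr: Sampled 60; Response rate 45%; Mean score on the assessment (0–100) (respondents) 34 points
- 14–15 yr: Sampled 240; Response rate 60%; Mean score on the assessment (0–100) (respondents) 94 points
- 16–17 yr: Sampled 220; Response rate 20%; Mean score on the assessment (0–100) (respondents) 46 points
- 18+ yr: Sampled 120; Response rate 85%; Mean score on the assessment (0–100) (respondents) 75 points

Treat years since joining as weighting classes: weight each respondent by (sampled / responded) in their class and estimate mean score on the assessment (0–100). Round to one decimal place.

64.2

Inverse-response-rate weighting restores each class to its sampled count, so class totals weight by n_sampled:
  0–1 yr: 100 × 38 = 3800
  2–13 yr: 60 × 34 = 2040
  14–15 yr: 240 × 94 = 22,560
  16–17 yr: 220 × 46 = 10,120
  18+ yr: 120 × 75 = 9000
Adjusted estimate = 47,520 / 740 = 64.2162 → 64.2.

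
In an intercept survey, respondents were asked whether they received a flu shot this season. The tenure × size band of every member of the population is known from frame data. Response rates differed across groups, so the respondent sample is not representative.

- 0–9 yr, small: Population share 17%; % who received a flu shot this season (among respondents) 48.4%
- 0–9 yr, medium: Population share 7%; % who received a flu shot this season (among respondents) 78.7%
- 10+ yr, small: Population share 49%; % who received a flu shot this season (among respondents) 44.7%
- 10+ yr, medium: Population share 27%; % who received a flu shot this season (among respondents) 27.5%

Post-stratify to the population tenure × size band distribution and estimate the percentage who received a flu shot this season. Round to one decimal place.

Weight each group's respondent value by its population share:
  0–9 yr, small: 0.17 × 48.4 = 8.228
  0–9 yr, medium: 0.07 × 78.7 = 5.509
  10+ yr, small: 0.49 × 44.7 = 21.903
  10+ yr, medium: 0.27 × 27.5 = 7.425
Post-stratified estimate = 43.065 → 43.1%.

43.1%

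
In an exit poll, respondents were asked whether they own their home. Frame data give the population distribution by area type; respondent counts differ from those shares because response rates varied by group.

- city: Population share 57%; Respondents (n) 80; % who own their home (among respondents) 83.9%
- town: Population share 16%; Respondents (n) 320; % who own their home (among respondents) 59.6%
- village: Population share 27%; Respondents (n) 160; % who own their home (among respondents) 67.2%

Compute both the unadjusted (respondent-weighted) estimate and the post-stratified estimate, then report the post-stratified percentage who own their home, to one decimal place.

Unadjusted (pooled respondent) estimate weights by respondent counts:
  (80/560)×83.9 + (320/560)×59.6 + (160/560)×67.2 = 65.2429%
Post-stratifying to population shares instead:
  0.57×83.9 + 0.16×59.6 + 0.27×67.2 = 75.503%

75.5%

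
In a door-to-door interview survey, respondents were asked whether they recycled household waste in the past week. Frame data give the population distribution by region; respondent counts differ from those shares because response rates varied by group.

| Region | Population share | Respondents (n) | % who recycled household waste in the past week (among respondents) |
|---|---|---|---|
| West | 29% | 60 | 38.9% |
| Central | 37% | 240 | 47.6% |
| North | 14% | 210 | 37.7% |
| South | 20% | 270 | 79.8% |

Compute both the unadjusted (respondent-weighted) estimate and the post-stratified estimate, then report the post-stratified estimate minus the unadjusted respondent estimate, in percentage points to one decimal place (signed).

-5.3 percentage points

Naive respondent-only estimate (weights = respondent counts):
  (60/780)×38.9 + (240/780)×47.6 + (210/780)×37.7 + (270/780)×79.8 = 55.4115%
Post-stratified estimate weights by population shares:
  0.29×38.9 + 0.37×47.6 + 0.14×37.7 + 0.2×79.8 = 50.131%
Difference = 50.131 − 55.4115 = -5.2805 pp.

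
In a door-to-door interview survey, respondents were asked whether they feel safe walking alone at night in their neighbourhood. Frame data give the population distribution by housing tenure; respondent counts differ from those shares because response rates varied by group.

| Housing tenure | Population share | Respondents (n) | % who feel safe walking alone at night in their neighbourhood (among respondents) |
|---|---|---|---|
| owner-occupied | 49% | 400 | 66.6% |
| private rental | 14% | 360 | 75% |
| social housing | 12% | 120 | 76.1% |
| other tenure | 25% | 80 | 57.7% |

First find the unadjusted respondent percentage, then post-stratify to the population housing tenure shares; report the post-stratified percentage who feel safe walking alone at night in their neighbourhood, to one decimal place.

66.7%

Unadjusted (pooled respondent) estimate weights by respondent counts:
  (400/960)×66.6 + (360/960)×75 + (120/960)×76.1 + (80/960)×57.7 = 70.1958%
Reweighting by population housing tenure shares:
  0.49×66.6 + 0.14×75 + 0.12×76.1 + 0.25×57.7 = 66.691%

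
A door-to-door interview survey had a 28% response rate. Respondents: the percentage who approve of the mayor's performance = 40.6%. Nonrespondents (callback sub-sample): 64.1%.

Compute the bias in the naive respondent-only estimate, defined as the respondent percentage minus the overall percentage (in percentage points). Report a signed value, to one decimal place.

Nonresponse fraction = 1 − 0.28 = 0.72.
Bias = (nonresponse fraction) × (respondent percentage − nonrespondent percentage)
     = 0.72 × (40.6 − 64.1) = 0.72 × -23.5 = -16.92.

-16.9 percentage points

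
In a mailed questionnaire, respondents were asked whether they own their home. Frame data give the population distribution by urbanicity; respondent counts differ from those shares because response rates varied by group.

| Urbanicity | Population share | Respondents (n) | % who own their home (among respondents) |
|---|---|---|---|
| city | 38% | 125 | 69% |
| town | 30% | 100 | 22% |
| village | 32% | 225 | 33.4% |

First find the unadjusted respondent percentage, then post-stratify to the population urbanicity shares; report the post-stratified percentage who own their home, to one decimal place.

Without adjustment, the pooled respondent share is:
  (125/450)×69 + (100/450)×22 + (225/450)×33.4 = 40.7556%
Post-stratified estimate weights by population shares:
  0.38×69 + 0.3×22 + 0.32×33.4 = 43.508%

43.5%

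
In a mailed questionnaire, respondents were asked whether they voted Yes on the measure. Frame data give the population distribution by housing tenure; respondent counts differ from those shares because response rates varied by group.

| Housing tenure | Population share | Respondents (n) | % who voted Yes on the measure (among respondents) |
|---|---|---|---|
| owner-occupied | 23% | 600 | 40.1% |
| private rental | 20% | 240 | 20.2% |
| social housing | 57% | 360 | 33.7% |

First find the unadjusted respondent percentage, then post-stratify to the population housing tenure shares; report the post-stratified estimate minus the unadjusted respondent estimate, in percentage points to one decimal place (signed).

-1.7 percentage points

Without adjustment, the pooled respondent share is:
  (600/1200)×40.1 + (240/1200)×20.2 + (360/1200)×33.7 = 34.2%
Reweighting by population housing tenure shares:
  0.23×40.1 + 0.2×20.2 + 0.57×33.7 = 32.472%
Difference = 32.472 − 34.2 = -1.728 pp.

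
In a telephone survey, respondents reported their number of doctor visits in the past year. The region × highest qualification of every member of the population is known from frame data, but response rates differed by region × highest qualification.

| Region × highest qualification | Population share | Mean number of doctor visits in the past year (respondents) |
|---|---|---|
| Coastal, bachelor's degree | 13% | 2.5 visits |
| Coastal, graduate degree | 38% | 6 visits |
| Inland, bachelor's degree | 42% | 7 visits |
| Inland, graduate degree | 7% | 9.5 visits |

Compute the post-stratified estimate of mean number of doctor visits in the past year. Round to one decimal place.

Post-stratification weights by population share, not respondent share:
  Coastal, bachelor's degree: 0.13 × 2.5 = 0.325
  Coastal, graduate degree: 0.38 × 6 = 2.28
  Inland, bachelor's degree: 0.42 × 7 = 2.94
  Inland, graduate degree: 0.07 × 9.5 = 0.665
Post-stratified estimate = 6.21 → 6.2.

6.2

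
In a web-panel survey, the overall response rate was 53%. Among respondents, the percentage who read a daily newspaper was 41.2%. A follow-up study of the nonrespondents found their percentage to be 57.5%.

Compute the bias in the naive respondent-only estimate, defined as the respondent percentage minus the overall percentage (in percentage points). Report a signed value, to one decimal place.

Nonresponse fraction = 1 − 0.53 = 0.47.
Bias = (nonresponse fraction) × (respondent percentage − nonrespondent percentage)
     = 0.47 × (41.2 − 57.5) = 0.47 × -16.3 = -7.661.

-7.7 percentage points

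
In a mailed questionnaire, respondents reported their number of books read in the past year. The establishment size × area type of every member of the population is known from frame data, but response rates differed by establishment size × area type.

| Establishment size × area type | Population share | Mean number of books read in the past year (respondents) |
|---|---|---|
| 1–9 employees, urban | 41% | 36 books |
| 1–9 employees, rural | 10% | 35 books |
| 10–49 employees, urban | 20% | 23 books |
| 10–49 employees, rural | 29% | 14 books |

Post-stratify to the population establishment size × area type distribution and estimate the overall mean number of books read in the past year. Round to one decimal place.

Post-stratification weights by population share, not respondent share:
  1–9 employees, urban: 0.41 × 36 = 14.76
  1–9 employees, rural: 0.1 × 35 = 3.5
  10–49 employees, urban: 0.2 × 23 = 4.6
  10–49 employees, rural: 0.29 × 14 = 4.06
Post-stratified estimate = 26.92 → 26.9.

26.9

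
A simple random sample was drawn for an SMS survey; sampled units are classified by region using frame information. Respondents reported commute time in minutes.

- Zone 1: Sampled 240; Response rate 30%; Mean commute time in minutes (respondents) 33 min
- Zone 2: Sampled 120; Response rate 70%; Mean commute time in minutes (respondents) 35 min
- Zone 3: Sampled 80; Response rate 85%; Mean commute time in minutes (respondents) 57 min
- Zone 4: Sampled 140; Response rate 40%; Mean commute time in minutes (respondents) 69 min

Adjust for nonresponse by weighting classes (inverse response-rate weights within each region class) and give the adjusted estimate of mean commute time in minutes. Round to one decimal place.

Inverse-response-rate weighting restores each class to its sampled count, so class totals weight by n_sampled:
  Zone 1: 240 × 33 = 7920
  Zone 2: 120 × 35 = 4200
  Zone 3: 80 × 57 = 4560
  Zone 4: 140 × 69 = 9660
Adjusted estimate = 26,340 / 580 = 45.4138 → 45.4.

45.4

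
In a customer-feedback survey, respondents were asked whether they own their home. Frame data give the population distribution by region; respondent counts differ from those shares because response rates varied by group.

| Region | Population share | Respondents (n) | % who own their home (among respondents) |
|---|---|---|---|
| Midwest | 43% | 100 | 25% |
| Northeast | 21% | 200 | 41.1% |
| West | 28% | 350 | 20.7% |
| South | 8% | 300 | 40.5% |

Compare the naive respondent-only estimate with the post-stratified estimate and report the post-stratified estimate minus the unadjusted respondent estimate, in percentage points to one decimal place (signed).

-3.3 percentage points

Without adjustment, the pooled respondent share is:
  (100/950)×25 + (200/950)×41.1 + (350/950)×20.7 + (300/950)×40.5 = 31.7%
Post-stratified estimate weights by population shares:
  0.43×25 + 0.21×41.1 + 0.28×20.7 + 0.08×40.5 = 28.417%
Difference = 28.417 − 31.7 = -3.283 pp.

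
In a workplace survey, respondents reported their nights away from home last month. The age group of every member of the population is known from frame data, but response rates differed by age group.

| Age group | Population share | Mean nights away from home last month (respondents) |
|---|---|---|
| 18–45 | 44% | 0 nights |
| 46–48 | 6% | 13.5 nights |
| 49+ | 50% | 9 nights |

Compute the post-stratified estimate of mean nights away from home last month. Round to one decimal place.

Post-stratification weights by population share, not respondent share:
  18–45: 0.44 × 0 = 0
  46–48: 0.06 × 13.5 = 0.81
  49+: 0.5 × 9 = 4.5
Post-stratified estimate = 5.31 → 5.3.

5.3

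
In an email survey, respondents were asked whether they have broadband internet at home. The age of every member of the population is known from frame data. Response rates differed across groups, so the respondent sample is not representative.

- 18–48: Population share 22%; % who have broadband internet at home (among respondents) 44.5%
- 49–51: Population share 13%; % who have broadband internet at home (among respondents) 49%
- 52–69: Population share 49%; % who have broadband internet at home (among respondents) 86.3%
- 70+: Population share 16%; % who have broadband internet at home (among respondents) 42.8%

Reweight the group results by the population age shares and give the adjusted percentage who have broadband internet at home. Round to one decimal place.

65.3%

Weight each group's respondent value by its population share:
  18–48: 0.22 × 44.5 = 9.79
  49–51: 0.13 × 49 = 6.37
  52–69: 0.49 × 86.3 = 42.287
  70+: 0.16 × 42.8 = 6.848
Post-stratified estimate = 65.295 → 65.3%.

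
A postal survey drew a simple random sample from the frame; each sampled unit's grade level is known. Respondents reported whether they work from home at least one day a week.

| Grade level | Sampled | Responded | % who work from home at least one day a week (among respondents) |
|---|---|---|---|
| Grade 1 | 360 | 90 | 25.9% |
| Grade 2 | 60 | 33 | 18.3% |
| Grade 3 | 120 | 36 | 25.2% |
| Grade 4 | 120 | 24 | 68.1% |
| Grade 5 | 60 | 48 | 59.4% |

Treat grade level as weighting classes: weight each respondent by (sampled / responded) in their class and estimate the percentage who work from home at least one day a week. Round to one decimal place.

35.0%

Response rates by class: Grade 1 90/360 = 25%, Grade 2 33/60 = 55%, Grade 3 36/120 = 30%, Grade 4 24/120 = 20%, Grade 5 48/60 = 80%.
Inverse-response-rate weighting restores each class to its sampled count, so class totals weight by n_sampled:
  Grade 1: 360 × 25.9 = 9324
  Grade 2: 60 × 18.3 = 1098
  Grade 3: 120 × 25.2 = 3024
  Grade 4: 120 × 68.1 = 8172
  Grade 5: 60 × 59.4 = 3564
Adjusted estimate = 25,182 / 720 = 34.975 → 35.0%.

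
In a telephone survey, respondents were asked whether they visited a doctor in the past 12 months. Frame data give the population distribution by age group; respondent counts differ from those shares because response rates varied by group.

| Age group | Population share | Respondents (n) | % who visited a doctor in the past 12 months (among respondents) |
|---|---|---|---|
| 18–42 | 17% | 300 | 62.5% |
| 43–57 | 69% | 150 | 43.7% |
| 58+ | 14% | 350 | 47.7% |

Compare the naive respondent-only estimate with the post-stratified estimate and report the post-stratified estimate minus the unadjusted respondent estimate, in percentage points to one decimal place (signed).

Naive respondent-only estimate (weights = respondent counts):
  (300/800)×62.5 + (150/800)×43.7 + (350/800)×47.7 = 52.5%
Post-stratified estimate weights by population shares:
  0.17×62.5 + 0.69×43.7 + 0.14×47.7 = 47.456%
Difference = 47.456 − 52.5 = -5.044 pp.

-5.0 percentage points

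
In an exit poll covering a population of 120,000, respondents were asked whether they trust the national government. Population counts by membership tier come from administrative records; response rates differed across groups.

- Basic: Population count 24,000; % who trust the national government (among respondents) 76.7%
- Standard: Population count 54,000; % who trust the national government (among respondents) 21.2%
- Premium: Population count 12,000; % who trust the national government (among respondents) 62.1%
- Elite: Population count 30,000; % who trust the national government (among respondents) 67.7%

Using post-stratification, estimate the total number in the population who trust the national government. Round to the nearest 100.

57,600

Each cell contributes its population count × the respondent rate:
  Basic: 24,000 × 76.7% = 18,408
  Standard: 54,000 × 21.2% = 11,448
  Premium: 12,000 × 62.1% = 7452
  Elite: 30,000 × 67.7% = 20,310
Estimated total = 57,618 → 57,600.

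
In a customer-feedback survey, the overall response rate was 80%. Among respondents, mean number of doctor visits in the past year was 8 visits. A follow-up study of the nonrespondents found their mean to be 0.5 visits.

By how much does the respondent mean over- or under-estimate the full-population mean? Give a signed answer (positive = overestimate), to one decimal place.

Nonresponse fraction = 1 − 0.8 = 0.2.
Bias = (nonresponse fraction) × (respondent mean − nonrespondent mean)
     = 0.2 × (8 − 0.5) = 0.2 × 7.5 = 1.5.

+1.5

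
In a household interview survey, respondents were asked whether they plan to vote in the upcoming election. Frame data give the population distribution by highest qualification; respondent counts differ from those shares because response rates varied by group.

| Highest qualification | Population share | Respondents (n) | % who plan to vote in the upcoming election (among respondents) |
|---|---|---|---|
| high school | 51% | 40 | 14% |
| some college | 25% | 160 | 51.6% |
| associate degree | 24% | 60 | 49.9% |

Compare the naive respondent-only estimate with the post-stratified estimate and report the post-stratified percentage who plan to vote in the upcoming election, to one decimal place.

32.0%

Without adjustment, the pooled respondent share is:
  (40/260)×14 + (160/260)×51.6 + (60/260)×49.9 = 45.4231%
Reweighting by population highest qualification shares:
  0.51×14 + 0.25×51.6 + 0.24×49.9 = 32.016%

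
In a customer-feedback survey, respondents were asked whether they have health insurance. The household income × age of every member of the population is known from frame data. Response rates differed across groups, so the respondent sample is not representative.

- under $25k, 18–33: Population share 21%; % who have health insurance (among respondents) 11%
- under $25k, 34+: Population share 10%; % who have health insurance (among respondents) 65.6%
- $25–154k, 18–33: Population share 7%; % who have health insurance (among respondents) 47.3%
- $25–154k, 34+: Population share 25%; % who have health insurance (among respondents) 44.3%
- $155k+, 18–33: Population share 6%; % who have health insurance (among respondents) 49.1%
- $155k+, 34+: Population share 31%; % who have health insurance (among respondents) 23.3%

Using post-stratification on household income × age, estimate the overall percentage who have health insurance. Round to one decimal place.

33.4%

Weight each group's respondent value by its population share:
  under $25k, 18–33: 0.21 × 11 = 2.31
  under $25k, 34+: 0.1 × 65.6 = 6.56
  $25–154k, 18–33: 0.07 × 47.3 = 3.311
  $25–154k, 34+: 0.25 × 44.3 = 11.075
  $155k+, 18–33: 0.06 × 49.1 = 2.946
  $155k+, 34+: 0.31 × 23.3 = 7.223
Post-stratified estimate = 33.425 → 33.4%.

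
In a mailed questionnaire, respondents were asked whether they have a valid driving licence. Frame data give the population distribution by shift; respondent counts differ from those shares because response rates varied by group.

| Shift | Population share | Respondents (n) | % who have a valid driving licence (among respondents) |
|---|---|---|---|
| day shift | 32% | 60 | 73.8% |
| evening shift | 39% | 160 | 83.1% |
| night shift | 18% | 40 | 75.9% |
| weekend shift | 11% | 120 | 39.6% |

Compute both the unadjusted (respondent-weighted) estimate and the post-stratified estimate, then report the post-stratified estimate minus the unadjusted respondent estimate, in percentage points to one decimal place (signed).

Naive respondent-only estimate (weights = respondent counts):
  (60/380)×73.8 + (160/380)×83.1 + (40/380)×75.9 + (120/380)×39.6 = 67.1368%
Reweighting by population shift shares:
  0.32×73.8 + 0.39×83.1 + 0.18×75.9 + 0.11×39.6 = 74.043%
Difference = 74.043 − 67.1368 = 6.9062 pp.

+6.9 percentage points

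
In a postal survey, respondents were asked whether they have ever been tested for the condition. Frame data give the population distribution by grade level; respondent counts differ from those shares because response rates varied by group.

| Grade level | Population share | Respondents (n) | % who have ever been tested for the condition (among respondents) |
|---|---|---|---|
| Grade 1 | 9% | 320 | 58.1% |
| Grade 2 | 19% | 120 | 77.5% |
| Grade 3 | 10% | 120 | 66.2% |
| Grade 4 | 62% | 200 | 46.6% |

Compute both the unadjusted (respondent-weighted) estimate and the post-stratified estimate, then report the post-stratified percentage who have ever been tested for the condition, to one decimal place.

55.5%

Unadjusted (pooled respondent) estimate weights by respondent counts:
  (320/760)×58.1 + (120/760)×77.5 + (120/760)×66.2 + (200/760)×46.6 = 59.4158%
Post-stratifying to population shares instead:
  0.09×58.1 + 0.19×77.5 + 0.1×66.2 + 0.62×46.6 = 55.466%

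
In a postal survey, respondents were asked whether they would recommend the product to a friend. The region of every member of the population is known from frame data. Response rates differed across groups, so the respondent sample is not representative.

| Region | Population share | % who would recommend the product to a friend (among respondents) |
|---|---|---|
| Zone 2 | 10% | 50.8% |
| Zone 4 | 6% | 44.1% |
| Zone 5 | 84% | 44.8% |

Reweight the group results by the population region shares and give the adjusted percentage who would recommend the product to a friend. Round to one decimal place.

45.4%

Reweight to the known region distribution:
  Zone 2: 0.1 × 50.8 = 5.08
  Zone 4: 0.06 × 44.1 = 2.646
  Zone 5: 0.84 × 44.8 = 37.632
Post-stratified estimate = 45.358 → 45.4%.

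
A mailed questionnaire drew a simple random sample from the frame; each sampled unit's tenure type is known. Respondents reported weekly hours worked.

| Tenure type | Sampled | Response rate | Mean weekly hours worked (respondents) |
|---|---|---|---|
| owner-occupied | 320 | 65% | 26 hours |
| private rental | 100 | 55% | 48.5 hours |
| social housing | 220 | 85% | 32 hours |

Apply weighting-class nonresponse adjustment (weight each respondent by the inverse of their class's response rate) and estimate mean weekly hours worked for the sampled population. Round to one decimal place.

With weight = n_sampled/n_responded per class, the weighted class total is n_sampled:
  owner-occupied: 320 × 26 = 8320
  private rental: 100 × 48.5 = 4850
  social housing: 220 × 32 = 7040
Adjusted estimate = 20,210 / 640 = 31.5781 → 31.6.

31.6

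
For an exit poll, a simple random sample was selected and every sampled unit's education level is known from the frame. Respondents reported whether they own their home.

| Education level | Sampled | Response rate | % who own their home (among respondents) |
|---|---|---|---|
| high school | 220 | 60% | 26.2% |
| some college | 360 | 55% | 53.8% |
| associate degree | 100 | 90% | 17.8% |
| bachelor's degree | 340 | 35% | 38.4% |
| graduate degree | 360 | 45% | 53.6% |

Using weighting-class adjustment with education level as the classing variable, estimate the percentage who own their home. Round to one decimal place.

With weight = n_sampled/n_responded per class, the weighted class total is n_sampled:
  high school: 220 × 26.2 = 5764
  some college: 360 × 53.8 = 19,368
  associate degree: 100 × 17.8 = 1780
  bachelor's degree: 340 × 38.4 = 13,056
  graduate degree: 360 × 53.6 = 19,296
Adjusted estimate = 59,264 / 1,380 = 42.9449 → 42.9%.

42.9%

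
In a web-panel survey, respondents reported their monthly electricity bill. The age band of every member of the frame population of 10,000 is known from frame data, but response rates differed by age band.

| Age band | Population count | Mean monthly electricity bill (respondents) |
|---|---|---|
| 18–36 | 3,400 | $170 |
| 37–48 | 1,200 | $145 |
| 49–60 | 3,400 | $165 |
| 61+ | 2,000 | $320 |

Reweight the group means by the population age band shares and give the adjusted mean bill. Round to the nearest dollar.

Weight each group's respondent value by its population share:
  18–36: (3,400/10,000) × 170 = 57.8
  37–48: (1,200/10,000) × 145 = 17.4
  49–60: (3,400/10,000) × 165 = 56.1
  61+: (2,000/10,000) × 320 = 64
Post-stratified estimate = 195.3 → $195.

$195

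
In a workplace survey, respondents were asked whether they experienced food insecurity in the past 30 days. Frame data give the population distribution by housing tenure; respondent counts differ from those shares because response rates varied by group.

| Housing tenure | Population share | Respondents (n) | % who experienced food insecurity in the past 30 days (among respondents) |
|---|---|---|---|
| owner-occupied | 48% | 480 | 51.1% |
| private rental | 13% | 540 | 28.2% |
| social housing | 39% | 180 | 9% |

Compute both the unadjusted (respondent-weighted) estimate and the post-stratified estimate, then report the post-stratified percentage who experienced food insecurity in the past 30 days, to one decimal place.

31.7%

Unadjusted (pooled respondent) estimate weights by respondent counts:
  (480/1200)×51.1 + (540/1200)×28.2 + (180/1200)×9 = 34.48%
Post-stratified estimate weights by population shares:
  0.48×51.1 + 0.13×28.2 + 0.39×9 = 31.704%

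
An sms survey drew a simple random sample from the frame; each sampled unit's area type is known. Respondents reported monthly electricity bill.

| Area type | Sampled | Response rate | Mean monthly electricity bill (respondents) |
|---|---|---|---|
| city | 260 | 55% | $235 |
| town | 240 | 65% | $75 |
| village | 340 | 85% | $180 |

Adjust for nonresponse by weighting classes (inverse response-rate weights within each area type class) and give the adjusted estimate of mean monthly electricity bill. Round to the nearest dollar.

Weighting each respondent by the inverse class response rate inflates each class back to its sampled size, so the class weight is n_sampled:
  city: 260 × 235 = 61,100
  town: 240 × 75 = 18,000
  village: 340 × 180 = 61,200
Adjusted estimate = 140,300 / 840 = 167.024 → $167.

$167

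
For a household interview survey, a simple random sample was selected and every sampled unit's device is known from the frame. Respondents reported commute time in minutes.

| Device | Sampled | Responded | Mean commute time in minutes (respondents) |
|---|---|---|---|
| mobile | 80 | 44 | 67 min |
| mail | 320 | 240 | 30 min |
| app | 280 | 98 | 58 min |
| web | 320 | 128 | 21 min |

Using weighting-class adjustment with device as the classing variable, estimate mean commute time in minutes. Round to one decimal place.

Response rates by class: mobile 44/80 = 55%, mail 240/320 = 75%, app 98/280 = 35%, web 128/320 = 40%.
Weighting each respondent by the inverse class response rate inflates each class back to its sampled size, so the class weight is n_sampled:
  mobile: 80 × 67 = 5360
  mail: 320 × 30 = 9600
  app: 280 × 58 = 16,240
  web: 320 × 21 = 6720
Adjusted estimate = 37,920 / 1,000 = 37.92 → 37.9.

37.9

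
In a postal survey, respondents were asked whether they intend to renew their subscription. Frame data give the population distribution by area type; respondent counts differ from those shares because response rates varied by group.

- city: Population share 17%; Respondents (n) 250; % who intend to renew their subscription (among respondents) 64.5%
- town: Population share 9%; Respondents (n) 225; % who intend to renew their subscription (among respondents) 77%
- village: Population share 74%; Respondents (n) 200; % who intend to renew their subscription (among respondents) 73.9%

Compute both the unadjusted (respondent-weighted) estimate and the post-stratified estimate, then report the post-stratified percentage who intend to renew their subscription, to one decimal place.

Naive respondent-only estimate (weights = respondent counts):
  (250/675)×64.5 + (225/675)×77 + (200/675)×73.9 = 71.4519%
Post-stratifying to population shares instead:
  0.17×64.5 + 0.09×77 + 0.74×73.9 = 72.581%

72.6%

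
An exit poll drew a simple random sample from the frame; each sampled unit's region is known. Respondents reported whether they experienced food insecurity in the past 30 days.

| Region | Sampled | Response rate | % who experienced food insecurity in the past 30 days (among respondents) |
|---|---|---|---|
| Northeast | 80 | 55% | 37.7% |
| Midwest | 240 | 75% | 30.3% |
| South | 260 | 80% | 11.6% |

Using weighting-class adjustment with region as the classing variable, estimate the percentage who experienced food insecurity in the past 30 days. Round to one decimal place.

22.9%

Each respondent's weight = sampled/responded in their class; summing within a class gives n_sampled, so:
  Northeast: 80 × 37.7 = 3016
  Midwest: 240 × 30.3 = 7272
  South: 260 × 11.6 = 3016
Adjusted estimate = 13,304 / 580 = 22.9379 → 22.9%.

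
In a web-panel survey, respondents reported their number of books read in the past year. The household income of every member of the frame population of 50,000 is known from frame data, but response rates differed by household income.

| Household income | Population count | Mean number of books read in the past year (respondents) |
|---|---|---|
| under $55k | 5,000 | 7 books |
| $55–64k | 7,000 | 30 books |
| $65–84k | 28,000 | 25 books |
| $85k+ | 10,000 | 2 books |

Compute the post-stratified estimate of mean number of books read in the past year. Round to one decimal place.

19.3

Reweight to the known household income distribution:
  under $55k: (5,000/50,000) × 7 = 0.7
  $55–64k: (7,000/50,000) × 30 = 4.2
  $65–84k: (28,000/50,000) × 25 = 14
  $85k+: (10,000/50,000) × 2 = 0.4
Post-stratified estimate = 19.3 → 19.3.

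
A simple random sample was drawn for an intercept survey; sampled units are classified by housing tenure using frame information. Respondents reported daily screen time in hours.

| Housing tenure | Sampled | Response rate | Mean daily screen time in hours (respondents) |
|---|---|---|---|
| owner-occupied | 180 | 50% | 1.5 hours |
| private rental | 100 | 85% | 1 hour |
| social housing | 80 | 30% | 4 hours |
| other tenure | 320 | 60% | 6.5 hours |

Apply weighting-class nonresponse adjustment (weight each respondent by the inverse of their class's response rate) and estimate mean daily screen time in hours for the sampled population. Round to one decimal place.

4.1

With weight = n_sampled/n_responded per class, the weighted class total is n_sampled:
  owner-occupied: 180 × 1.5 = 270
  private rental: 100 × 1 = 100
  social housing: 80 × 4 = 320
  other tenure: 320 × 6.5 = 2080
Adjusted estimate = 2770 / 680 = 4.07353 → 4.1.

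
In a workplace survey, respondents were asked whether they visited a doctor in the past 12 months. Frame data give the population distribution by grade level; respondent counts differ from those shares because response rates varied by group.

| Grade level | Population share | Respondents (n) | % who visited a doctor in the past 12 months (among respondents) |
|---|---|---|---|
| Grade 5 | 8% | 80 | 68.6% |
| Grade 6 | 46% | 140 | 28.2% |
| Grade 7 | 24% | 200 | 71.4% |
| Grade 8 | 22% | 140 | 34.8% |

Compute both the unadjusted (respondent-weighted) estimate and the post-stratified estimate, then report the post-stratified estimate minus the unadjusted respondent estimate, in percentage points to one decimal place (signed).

Naive respondent-only estimate (weights = respondent counts):
  (80/560)×68.6 + (140/560)×28.2 + (200/560)×71.4 + (140/560)×34.8 = 51.05%
Reweighting by population grade level shares:
  0.08×68.6 + 0.46×28.2 + 0.24×71.4 + 0.22×34.8 = 43.252%
Difference = 43.252 − 51.05 = -7.798 pp.

-7.8 percentage points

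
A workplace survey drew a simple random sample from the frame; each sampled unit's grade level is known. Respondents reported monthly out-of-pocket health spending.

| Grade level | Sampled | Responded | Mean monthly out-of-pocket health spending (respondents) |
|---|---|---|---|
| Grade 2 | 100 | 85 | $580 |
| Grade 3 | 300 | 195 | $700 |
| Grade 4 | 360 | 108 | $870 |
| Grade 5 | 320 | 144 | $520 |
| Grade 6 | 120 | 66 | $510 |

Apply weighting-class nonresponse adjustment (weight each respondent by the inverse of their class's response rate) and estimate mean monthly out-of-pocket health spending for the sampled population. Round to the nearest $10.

Response rates by class: Grade 2 85/100 = 85%, Grade 3 195/300 = 65%, Grade 4 108/360 = 30%, Grade 5 144/320 = 45%, Grade 6 66/120 = 55%.
Weighting each respondent by the inverse class response rate inflates each class back to its sampled size, so the class weight is n_sampled:
  Grade 2: 100 × 580 = 58,000
  Grade 3: 300 × 700 = 210,000
  Grade 4: 360 × 870 = 313,200
  Grade 5: 320 × 520 = 166,400
  Grade 6: 120 × 510 = 61,200
Adjusted estimate = 808,800 / 1,200 = 674 → $670.

$670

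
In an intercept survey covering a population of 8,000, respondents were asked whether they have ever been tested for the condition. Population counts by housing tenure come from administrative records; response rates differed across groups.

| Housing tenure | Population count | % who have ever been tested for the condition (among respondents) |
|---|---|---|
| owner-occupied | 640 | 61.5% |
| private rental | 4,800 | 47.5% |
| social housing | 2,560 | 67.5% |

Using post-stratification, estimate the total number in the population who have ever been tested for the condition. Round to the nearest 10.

4,400

Estimated count per cell = population count × respondent percentage:
  owner-occupied: 640 × 61.5% = 393.6
  private rental: 4,800 × 47.5% = 2280
  social housing: 2,560 × 67.5% = 1728
Estimated total = 4401.6 → 4,400.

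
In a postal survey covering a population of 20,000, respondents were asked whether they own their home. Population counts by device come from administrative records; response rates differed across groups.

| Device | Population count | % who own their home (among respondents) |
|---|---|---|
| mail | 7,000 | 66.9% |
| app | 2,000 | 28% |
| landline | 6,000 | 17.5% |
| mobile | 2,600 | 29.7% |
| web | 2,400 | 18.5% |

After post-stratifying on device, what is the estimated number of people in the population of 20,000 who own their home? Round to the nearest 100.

Apply each group's respondent rate to its population count:
  mail: 7,000 × 66.9% = 4683
  app: 2,000 × 28% = 560
  landline: 6,000 × 17.5% = 1050
  mobile: 2,600 × 29.7% = 772.2
  web: 2,400 × 18.5% = 444
Estimated total = 7509.2 → 7,500.

7,500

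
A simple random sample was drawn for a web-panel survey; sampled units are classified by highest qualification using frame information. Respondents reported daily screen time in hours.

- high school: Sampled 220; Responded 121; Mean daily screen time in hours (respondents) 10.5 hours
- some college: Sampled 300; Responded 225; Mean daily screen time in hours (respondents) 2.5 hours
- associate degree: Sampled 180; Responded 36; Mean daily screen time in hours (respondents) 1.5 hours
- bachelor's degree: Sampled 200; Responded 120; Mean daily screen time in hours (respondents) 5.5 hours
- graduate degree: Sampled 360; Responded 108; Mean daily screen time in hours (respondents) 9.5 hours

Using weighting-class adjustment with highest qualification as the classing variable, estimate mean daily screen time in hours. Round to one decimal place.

Response rates by class: high school 121/220 = 55%, some college 225/300 = 75%, associate degree 36/180 = 20%, bachelor's degree 120/200 = 60%, graduate degree 108/360 = 30%.
Inverse-response-rate weighting restores each class to its sampled count, so class totals weight by n_sampled:
  high school: 220 × 10.5 = 2310
  some college: 300 × 2.5 = 750
  associate degree: 180 × 1.5 = 270
  bachelor's degree: 200 × 5.5 = 1100
  graduate degree: 360 × 9.5 = 3420
Adjusted estimate = 7850 / 1,260 = 6.23016 → 6.2.

6.2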